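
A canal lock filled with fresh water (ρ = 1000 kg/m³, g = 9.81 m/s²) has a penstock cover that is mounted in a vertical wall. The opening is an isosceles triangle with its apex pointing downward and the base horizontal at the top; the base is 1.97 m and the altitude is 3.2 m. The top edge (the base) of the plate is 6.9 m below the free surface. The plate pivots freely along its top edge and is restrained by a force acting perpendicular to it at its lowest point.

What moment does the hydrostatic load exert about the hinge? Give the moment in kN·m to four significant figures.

M ≈ 280.4 kN·m

γ = ρg = 1000 × 9.81 = 9810 N/m³ = 9.81 kN/m³.
With the apex down, the centroid sits h/3 = 3.2/3 = 1.06667 m below the base (the top edge), so the centroid depth is h_c = 6.9 + 1.06667 = 7.96667 m.
A = ½ × 1.97 × 3.2 = 3.152 m².
Resultant F = γ·h_c·A = 9.81 × 7.96667 × 3.152 = 246.338 kN.
I_c = b·h³/36 = 1.97 × 3.2³/36 = 1.79314 m⁴.
Centre of pressure: y_p = y_c + I_c/(y_c·A) = 7.96667 + 1.79314/(7.96667 × 3.152) = 7.96667 + 0.0714087 = 8.03808 m along the plane.
The resultant acts 1.06667 + 0.0714087 = 1.13808 m (along the plate) below the hinge at the top edge, so the moment about the hinge is M = F × 1.13808 = 246.338 × 1.13808 = 280.352 kN·m.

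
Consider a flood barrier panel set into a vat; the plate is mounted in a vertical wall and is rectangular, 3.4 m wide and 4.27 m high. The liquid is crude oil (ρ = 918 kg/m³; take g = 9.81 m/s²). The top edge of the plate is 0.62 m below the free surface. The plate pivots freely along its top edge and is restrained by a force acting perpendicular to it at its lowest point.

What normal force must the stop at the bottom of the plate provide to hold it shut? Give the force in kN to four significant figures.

P ≈ 226.6 kN

γ = ρg = 918 × 9.81 / 1000 = 9.00558 kN/m³.
The centroid lies 4.27/2 = 2.135 m below the top edge, so the centroid depth is h_c = 0.62 + 2.135 = 2.755 m.
A = 3.4 × 4.27 = 14.518 m².
Resultant F = γ·h_c·A = 9.00558 × 2.755 × 14.518 = 360.197 kN.
I_c = b·h³/12 = 3.4 × 4.27³/12 = 22.0588 m⁴.
Centre of pressure: y_p = y_c + I_c/(y_c·A) = 2.755 + 22.0588/(2.755 × 14.518) = 2.755 + 0.55151 = 3.30651 m along the plane.
The resultant acts 2.135 + 0.55151 = 2.68651 m (along the plate) below the hinge at the top edge, so the moment about the hinge is M = F × 2.68651 = 360.197 × 2.68651 = 967.673 kN·m.
A normal force at the bottom, 4.27 m from the hinge, must supply this moment: P = 967.673/4.27 = 226.621 kN.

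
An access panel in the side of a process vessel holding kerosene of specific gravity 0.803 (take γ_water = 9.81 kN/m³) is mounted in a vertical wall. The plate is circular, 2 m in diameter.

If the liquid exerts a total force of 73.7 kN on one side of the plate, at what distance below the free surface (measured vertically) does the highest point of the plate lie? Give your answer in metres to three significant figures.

γ = 0.803 × 9.81 = 7.87743 kN/m³.
A = π(1)² = 3.14159 m².
From F = γ·h_c·A, the centroid depth is h_c = 73.7/(7.87743 × 3.14159) = 2.97806 m.
The centroid is at the centre, 1 m below the top of the plate, so the highest point sits at h_top = 2.97806 − 1 = 1.97806 m below the surface.

d_top ≈ 1.98 m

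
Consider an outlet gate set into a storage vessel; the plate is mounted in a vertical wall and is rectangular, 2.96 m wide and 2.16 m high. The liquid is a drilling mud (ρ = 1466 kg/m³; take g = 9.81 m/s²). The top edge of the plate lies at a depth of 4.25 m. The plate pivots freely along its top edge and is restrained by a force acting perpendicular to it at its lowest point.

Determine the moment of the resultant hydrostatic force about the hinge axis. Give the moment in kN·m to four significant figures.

M ≈ 565.0 kN·m

γ = ρg = 1466 × 9.81 / 1000 = 14.38146 kN/m³.
The centroid lies 2.16/2 = 1.08 m below the top edge, so the centroid depth is h_c = 4.25 + 1.08 = 5.33 m.
A = 2.96 × 2.16 = 6.3936 m².
Resultant F = γ·h_c·A = 14.38146 × 5.33 × 6.3936 = 490.09 kN.
I_c = b·h³/12 = 2.96 × 2.16³/12 = 2.48583 m⁴.
Centre of pressure: y_p = y_c + I_c/(y_c·A) = 5.33 + 2.48583/(5.33 × 6.3936) = 5.33 + 0.0729455 = 5.40295 m along the plane.
The resultant acts 1.08 + 0.0729455 = 1.15295 m (along the plate) below the hinge at the top edge, so the moment about the hinge is M = F × 1.15295 = 490.09 × 1.15295 = 565.049 kN·m.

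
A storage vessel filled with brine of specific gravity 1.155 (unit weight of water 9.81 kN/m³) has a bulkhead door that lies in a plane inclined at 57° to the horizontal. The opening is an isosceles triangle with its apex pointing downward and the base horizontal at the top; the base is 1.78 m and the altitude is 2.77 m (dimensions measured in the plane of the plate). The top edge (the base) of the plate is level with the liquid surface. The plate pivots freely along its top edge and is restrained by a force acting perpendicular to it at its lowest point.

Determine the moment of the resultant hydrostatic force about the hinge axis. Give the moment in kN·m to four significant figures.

γ = 1.155 × 9.81 = 11.33055 kN/m³.
Let θ = 57° be the plate's angle to the horizontal; measure y along the incline from where the plane meets the free surface. Vertical depth h = y·sinθ with sinθ = 0.838671.
With the apex down, the centroid sits h/3 = 2.77/3 = 0.923333 m below the base (the top edge), so y_c = 0.923333 m and h_c = 0.923333 × 0.838671 = 0.774373 m.
A = ½ × 1.78 × 2.77 = 2.4653 m².
Resultant F = γ·h_c·A = 11.33055 × 0.774373 × 2.4653 = 21.6307 kN.
I_c = b·h³/36 = 1.78 × 2.77³/36 = 1.05089 m⁴.
Centre of pressure: y_p = y_c + I_c/(y_c·A) = 0.923333 + 1.05089/(0.923333 × 2.4653) = 0.923333 + 0.461667 = 1.385 m along the plane.
The resultant acts 0.923333 + 0.461667 = 1.385 m (along the plate) below the hinge at the top edge, so the moment about the hinge is M = F × 1.385 = 21.6307 × 1.385 = 29.9585 kN·m.

M ≈ 29.96 kN·m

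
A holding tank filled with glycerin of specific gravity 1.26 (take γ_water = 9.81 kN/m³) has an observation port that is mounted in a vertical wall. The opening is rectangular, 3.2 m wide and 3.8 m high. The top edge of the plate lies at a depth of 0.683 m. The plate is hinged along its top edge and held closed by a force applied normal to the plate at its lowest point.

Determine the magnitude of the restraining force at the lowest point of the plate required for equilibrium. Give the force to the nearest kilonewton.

γ = 1.26 × 9.81 = 12.3606 kN/m³.
The centroid lies 3.8/2 = 1.9 m below the top edge, so the centroid depth is h_c = 0.683 + 1.9 = 2.583 m.
A = 3.2 × 3.8 = 12.16 m².
Resultant F = γ·h_c·A = 12.3606 × 2.583 × 12.16 = 388.238 kN.
I_c = b·h³/12 = 3.2 × 3.8³/12 = 14.6325 m⁴.
Centre of pressure: y_p = y_c + I_c/(y_c·A) = 2.583 + 14.6325/(2.583 × 12.16) = 2.583 + 0.465866 = 3.04887 m along the plane.
The resultant acts 1.9 + 0.465866 = 2.36587 m (along the plate) below the hinge at the top edge, so the moment about the hinge is M = F × 2.36587 = 388.238 × 2.36587 = 918.521 kN·m.
A normal force at the bottom, 3.8 m from the hinge, must supply this moment: P = 918.521/3.8 = 241.716 kN.

P ≈ 242 kN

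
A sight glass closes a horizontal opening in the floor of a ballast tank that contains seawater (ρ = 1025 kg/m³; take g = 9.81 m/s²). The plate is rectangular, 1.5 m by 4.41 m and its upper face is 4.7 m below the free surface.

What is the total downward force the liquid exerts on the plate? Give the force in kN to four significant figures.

F ≈ 312.6 kN

γ = ρg = 1025 × 9.81 / 1000 = 10.05525 kN/m³.
The plate is horizontal, so pressure is uniform at p = γ·h = 10.05525 × 4.7 = 47.2597 kN/m².
A = 1.5 × 4.41 = 6.615 m².
F = p·A = 47.2597 × 6.615 = 312.623 kN.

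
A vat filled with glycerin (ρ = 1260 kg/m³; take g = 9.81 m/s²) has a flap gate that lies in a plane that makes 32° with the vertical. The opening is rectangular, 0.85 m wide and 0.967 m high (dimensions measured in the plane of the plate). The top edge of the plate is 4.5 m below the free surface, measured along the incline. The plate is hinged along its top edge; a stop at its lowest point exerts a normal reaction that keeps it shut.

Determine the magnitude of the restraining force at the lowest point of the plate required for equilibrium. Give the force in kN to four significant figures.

P ≈ 22.16 kN

γ = ρg = 1260 × 9.81 / 1000 = 12.3606 kN/m³.
The plate makes 32° with the vertical, i.e. θ = 90° − 32° = 58° to the horizontal. Measuring y along the incline from the free-surface line, vertical depth h = y·sinθ with sinθ = 0.848048.
The centroid lies 0.967/2 = 0.4835 m below the top edge, so y_c = 4.5 + 0.4835 = 4.9835 m and h_c = 4.9835 × 0.848048 = 4.22625 m.
A = 0.85 × 0.967 = 0.82195 m².
Resultant F = γ·h_c·A = 12.3606 × 4.22625 × 0.82195 = 42.9378 kN.
I_c = b·h³/12 = 0.85 × 0.967³/12 = 0.0640497 m⁴.
Centre of pressure: y_p = y_c + I_c/(y_c·A) = 4.9835 + 0.0640497/(4.9835 × 0.82195) = 4.9835 + 0.0156364 = 4.99914 m along the plane.
The resultant acts 0.4835 + 0.0156364 = 0.499136 m (along the plate) below the hinge at the top edge, so the moment about the hinge is M = F × 0.499136 = 42.9378 × 0.499136 = 21.4318 kN·m.
A normal force at the bottom, 0.967 m from the hinge, must supply this moment: P = 21.4318/0.967 = 22.1632 kN.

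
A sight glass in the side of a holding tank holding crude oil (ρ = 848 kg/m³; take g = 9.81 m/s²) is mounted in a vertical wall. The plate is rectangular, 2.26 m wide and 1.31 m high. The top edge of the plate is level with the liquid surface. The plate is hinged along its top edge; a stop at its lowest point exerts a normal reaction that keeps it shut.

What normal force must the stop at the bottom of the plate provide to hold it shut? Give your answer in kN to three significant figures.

γ = ρg = 848 × 9.81 / 1000 = 8.31888 kN/m³.
The centroid lies 1.31/2 = 0.655 m below the top edge, so the centroid depth is h_c = 0.655 m.
A = 2.26 × 1.31 = 2.9606 m².
Resultant F = γ·h_c·A = 8.31888 × 0.655 × 2.9606 = 16.1319 kN.
I_c = b·h³/12 = 2.26 × 1.31³/12 = 0.42339 m⁴.
Centre of pressure: y_p = y_c + I_c/(y_c·A) = 0.655 + 0.42339/(0.655 × 2.9606) = 0.655 + 0.218333 = 0.873333 m along the plane.
The resultant acts 0.655 + 0.218333 = 0.873333 m (along the plate) below the hinge at the top edge, so the moment about the hinge is M = F × 0.873333 = 16.1319 × 0.873333 = 14.0885 kN·m.
A normal force at the bottom, 1.31 m from the hinge, must supply this moment: P = 14.0885/1.31 = 10.7546 kN.

P ≈ 10.8 kN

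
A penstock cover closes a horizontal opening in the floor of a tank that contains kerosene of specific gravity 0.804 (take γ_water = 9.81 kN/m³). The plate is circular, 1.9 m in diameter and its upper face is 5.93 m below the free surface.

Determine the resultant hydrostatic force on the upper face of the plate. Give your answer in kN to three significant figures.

F ≈ 133 kN

γ = 0.804 × 9.81 = 7.88724 kN/m³.
The plate is horizontal, so pressure is uniform at p = γ·h = 7.88724 × 5.93 = 46.7713 kN/m².
A = π(0.95)² = 2.83529 m².
F = p·A = 46.7713 × 2.83529 = 132.61 kN.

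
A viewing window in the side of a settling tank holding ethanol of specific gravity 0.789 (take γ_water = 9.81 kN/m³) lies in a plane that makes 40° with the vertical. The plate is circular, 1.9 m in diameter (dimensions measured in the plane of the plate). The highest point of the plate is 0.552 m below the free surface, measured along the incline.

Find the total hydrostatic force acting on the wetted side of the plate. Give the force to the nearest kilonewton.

F ≈ 25 kN

γ = 0.789 × 9.81 = 7.74009 kN/m³.
The plate makes 40° with the vertical, i.e. θ = 90° − 40° = 50° to the horizontal. Measuring y along the incline from the free-surface line, vertical depth h = y·sinθ with sinθ = 0.766044.
The centroid is at the centre, 0.95 m below the top of the plate, so y_c = 0.552 + 0.95 = 1.502 m and h_c = 1.502 × 0.766044 = 1.1506 m.
A = π(0.95)² = 2.83529 m².
Resultant F = γ·h_c·A = 7.74009 × 1.1506 × 2.83529 = 25.2504 kN.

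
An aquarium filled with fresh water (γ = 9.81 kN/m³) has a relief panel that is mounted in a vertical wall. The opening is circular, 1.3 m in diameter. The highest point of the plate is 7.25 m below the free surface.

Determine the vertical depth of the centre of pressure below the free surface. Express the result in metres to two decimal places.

h_p = 7.91 m

γ = 9.81 kN/m³.
The centroid is at the centre, 0.65 m below the top of the plate, so the centroid depth is h_c = 7.25 + 0.65 = 7.9 m.
A = π(0.65)² = 1.32732 m².
Resultant F = γ·h_c·A = 9.81 × 7.9 × 1.32732 = 102.866 kN.
I_c = πr⁴/4 = π × 0.65⁴/4 = 0.140198 m⁴.
Centre of pressure: y_p = y_c + I_c/(y_c·A) = 7.9 + 0.140198/(7.9 × 1.32732) = 7.9 + 0.0133702 = 7.91337 m along the plane.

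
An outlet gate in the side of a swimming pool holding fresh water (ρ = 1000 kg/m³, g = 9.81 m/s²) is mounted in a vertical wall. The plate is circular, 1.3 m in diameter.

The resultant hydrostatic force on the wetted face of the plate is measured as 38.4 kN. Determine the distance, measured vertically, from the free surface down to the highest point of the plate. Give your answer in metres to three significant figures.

γ = ρg = 1000 × 9.81 = 9810 N/m³ = 9.81 kN/m³.
A = π(0.65)² = 1.32732 m².
From F = γ·h_c·A, the centroid depth is h_c = 38.4/(9.81 × 1.32732) = 2.94908 m.
The centroid is at the centre, 0.65 m below the top of the plate, so the highest point sits at h_top = 2.94908 − 0.65 = 2.29908 m below the surface.

d_top ≈ 2.30 m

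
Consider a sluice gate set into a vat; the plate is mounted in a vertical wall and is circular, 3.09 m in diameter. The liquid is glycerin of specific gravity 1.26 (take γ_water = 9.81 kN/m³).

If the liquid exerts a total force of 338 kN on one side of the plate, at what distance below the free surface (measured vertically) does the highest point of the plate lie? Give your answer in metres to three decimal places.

d_top ≈ 2.101 m

γ = 1.26 × 9.81 = 12.3606 kN/m³.
A = π(1.545)² = 7.49906 m².
From F = γ·h_c·A, the centroid depth is h_c = 338/(12.3606 × 7.49906) = 3.64645 m.
The centroid is at the centre, 1.545 m below the top of the plate, so the highest point sits at h_top = 3.64645 − 1.545 = 2.10145 m below the surface.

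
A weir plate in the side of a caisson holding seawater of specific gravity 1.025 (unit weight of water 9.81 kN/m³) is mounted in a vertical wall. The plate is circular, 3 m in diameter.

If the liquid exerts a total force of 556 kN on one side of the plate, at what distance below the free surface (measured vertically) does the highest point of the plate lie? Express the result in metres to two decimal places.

γ = 1.025 × 9.81 = 10.05525 kN/m³.
A = π(1.5)² = 7.06858 m².
From F = γ·h_c·A, the centroid depth is h_c = 556/(10.05525 × 7.06858) = 7.82258 m.
The centroid is at the centre, 1.5 m below the top of the plate, so the highest point sits at h_top = 7.82258 − 1.5 = 6.32258 m below the surface.

d_top ≈ 6.32 m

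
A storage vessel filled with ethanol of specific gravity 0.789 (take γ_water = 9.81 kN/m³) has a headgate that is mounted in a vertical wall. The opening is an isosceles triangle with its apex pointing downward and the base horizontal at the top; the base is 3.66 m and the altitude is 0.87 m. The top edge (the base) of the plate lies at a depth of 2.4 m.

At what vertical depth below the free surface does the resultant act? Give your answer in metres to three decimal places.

h_p = 2.706 m

γ = 0.789 × 9.81 = 7.74009 kN/m³.
With the apex down, the centroid sits h/3 = 0.87/3 = 0.29 m below the base (the top edge), so the centroid depth is h_c = 2.4 + 0.29 = 2.69 m.
A = ½ × 3.66 × 0.87 = 1.5921 m².
Resultant F = γ·h_c·A = 7.74009 × 2.69 × 1.5921 = 33.1489 kN.
I_c = b·h³/36 = 3.66 × 0.87³/36 = 0.0669478 m⁴.
Centre of pressure: y_p = y_c + I_c/(y_c·A) = 2.69 + 0.0669478/(2.69 × 1.5921) = 2.69 + 0.015632 = 2.70563 m along the plane.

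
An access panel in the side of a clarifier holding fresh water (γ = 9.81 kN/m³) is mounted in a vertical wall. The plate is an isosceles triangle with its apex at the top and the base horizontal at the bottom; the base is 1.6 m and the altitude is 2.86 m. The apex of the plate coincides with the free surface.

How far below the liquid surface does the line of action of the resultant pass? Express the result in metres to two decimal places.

h_p = 2.15 m

γ = 9.81 kN/m³.
With the apex up, the centroid sits 2h/3 = 2 × 2.86/3 = 1.90667 m below the apex, so the centroid depth is h_c = 1.90667 m.
A = ½ × 1.6 × 2.86 = 2.288 m².
Resultant F = γ·h_c·A = 9.81 × 1.90667 × 2.288 = 42.7957 kN.
I_c = b·h³/36 = 1.6 × 2.86³/36 = 1.03972 m⁴.
Centre of pressure: y_p = y_c + I_c/(y_c·A) = 1.90667 + 1.03972/(1.90667 × 2.288) = 1.90667 + 0.238333 = 2.145 m along the plane.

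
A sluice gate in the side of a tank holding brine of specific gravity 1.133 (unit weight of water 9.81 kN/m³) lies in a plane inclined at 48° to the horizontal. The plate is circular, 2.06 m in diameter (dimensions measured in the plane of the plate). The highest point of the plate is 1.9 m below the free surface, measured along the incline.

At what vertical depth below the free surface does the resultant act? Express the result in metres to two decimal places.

γ = 1.133 × 9.81 = 11.11473 kN/m³.
Let θ = 48° be the plate's angle to the horizontal; measure y along the incline from where the plane meets the free surface. Vertical depth h = y·sinθ with sinθ = 0.743145.
The centroid is at the centre, 1.03 m below the top of the plate, so y_c = 1.9 + 1.03 = 2.93 m and h_c = 2.93 × 0.743145 = 2.17741 m.
A = π(1.03)² = 3.33292 m².
Resultant F = γ·h_c·A = 11.11473 × 2.17741 × 3.33292 = 80.6611 kN.
I_c = πr⁴/4 = π × 1.03⁴/4 = 0.883973 m⁴.
Centre of pressure: y_p = y_c + I_c/(y_c·A) = 2.93 + 0.883973/(2.93 × 3.33292) = 2.93 + 0.0905204 = 3.02052 m along the plane.
Vertically, h_p = y_p·sinθ = 3.02052 × 0.743145 = 2.24468 m.

h_p = 2.24 m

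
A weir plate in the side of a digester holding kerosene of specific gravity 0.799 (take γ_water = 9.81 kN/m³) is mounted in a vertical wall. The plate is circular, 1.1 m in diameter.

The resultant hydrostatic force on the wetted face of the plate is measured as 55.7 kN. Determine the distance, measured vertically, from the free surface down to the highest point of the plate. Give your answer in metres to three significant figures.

γ = 0.799 × 9.81 = 7.83819 kN/m³.
A = π(0.55)² = 0.950332 m².
From F = γ·h_c·A, the centroid depth is h_c = 55.7/(7.83819 × 0.950332) = 7.47763 m.
The centroid is at the centre, 0.55 m below the top of the plate, so the highest point sits at h_top = 7.47763 − 0.55 = 6.92763 m below the surface.

d_top ≈ 6.93 m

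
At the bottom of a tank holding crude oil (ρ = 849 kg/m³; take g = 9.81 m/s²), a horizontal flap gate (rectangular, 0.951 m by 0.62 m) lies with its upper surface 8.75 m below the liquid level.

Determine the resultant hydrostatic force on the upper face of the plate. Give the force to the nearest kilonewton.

F ≈ 43 kN

γ = ρg = 849 × 9.81 / 1000 = 8.32869 kN/m³.
The plate is horizontal, so pressure is uniform at p = γ·h = 8.32869 × 8.75 = 72.876 kN/m².
A = 0.951 × 0.62 = 0.58962 m².
F = p·A = 72.876 × 0.58962 = 42.9691 kN.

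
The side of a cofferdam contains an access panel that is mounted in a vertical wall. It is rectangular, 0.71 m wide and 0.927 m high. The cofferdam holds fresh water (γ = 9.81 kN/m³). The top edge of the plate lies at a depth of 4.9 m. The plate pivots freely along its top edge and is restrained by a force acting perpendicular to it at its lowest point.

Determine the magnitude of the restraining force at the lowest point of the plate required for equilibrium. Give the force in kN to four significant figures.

γ = 9.81 kN/m³.
The centroid lies 0.927/2 = 0.4635 m below the top edge, so the centroid depth is h_c = 4.9 + 0.4635 = 5.3635 m.
A = 0.71 × 0.927 = 0.65817 m².
Resultant F = γ·h_c·A = 9.81 × 5.3635 × 0.65817 = 34.6302 kN.
I_c = b·h³/12 = 0.71 × 0.927³/12 = 0.047132 m⁴.
Centre of pressure: y_p = y_c + I_c/(y_c·A) = 5.3635 + 0.047132/(5.3635 × 0.65817) = 5.3635 + 0.0133515 = 5.37685 m along the plane.
The resultant acts 0.4635 + 0.0133515 = 0.476852 m (along the plate) below the hinge at the top edge, so the moment about the hinge is M = F × 0.476852 = 34.6302 × 0.476852 = 16.5135 kN·m.
A normal force at the bottom, 0.927 m from the hinge, must supply this moment: P = 16.5135/0.927 = 17.8139 kN.

P ≈ 17.81 kN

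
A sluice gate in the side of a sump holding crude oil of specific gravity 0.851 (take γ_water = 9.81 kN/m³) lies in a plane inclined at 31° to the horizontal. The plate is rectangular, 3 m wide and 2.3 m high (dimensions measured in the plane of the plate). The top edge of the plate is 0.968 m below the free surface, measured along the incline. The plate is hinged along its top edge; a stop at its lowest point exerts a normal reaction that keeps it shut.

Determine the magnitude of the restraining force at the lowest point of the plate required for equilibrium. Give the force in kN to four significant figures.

γ = 0.851 × 9.81 = 8.34831 kN/m³.
Let θ = 31° be the plate's angle to the horizontal; measure y along the incline from where the plane meets the free surface. Vertical depth h = y·sinθ with sinθ = 0.515038.
The centroid lies 2.3/2 = 1.15 m below the top edge, so y_c = 0.968 + 1.15 = 2.118 m and h_c = 2.118 × 0.515038 = 1.09085 m.
A = 3 × 2.3 = 6.9 m².
Resultant F = γ·h_c·A = 8.34831 × 1.09085 × 6.9 = 62.8366 kN.
I_c = b·h³/12 = 3 × 2.3³/12 = 3.04175 m⁴.
Centre of pressure: y_p = y_c + I_c/(y_c·A) = 2.118 + 3.04175/(2.118 × 6.9) = 2.118 + 0.208137 = 2.32614 m along the plane.
The resultant acts 1.15 + 0.208137 = 1.35814 m (along the plate) below the hinge at the top edge, so the moment about the hinge is M = F × 1.35814 = 62.8366 × 1.35814 = 85.3409 kN·m.
A normal force at the bottom, 2.3 m from the hinge, must supply this moment: P = 85.3409/2.3 = 37.1047 kN.

P ≈ 37.10 kN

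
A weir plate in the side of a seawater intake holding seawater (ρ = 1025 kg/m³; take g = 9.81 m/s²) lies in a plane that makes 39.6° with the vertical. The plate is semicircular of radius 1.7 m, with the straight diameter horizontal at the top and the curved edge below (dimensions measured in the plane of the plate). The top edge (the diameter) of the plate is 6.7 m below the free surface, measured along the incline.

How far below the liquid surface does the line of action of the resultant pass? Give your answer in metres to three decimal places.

γ = ρg = 1025 × 9.81 / 1000 = 10.05525 kN/m³.
The plate makes 39.6° with the vertical, i.e. θ = 90° − 39.6° = 50.4° to the horizontal. Measuring y along the incline from the free-surface line, vertical depth h = y·sinθ with sinθ = 0.770513.
The centroid of a semicircle lies 4r/(3π) = 0.721502 m from the diameter, here below the top edge, so y_c = 6.7 + 0.721502 = 7.4215 m and h_c = 7.4215 × 0.770513 = 5.71836 m.
A = πr²/2 = π × 1.7²/2 = 4.5396 m².
Resultant F = γ·h_c·A = 10.05525 × 5.71836 × 4.5396 = 261.025 kN.
I_c = (π/8 − 8/(9π))·r⁴ = 0.109757 × 1.7⁴ = 0.916701 m⁴.
Centre of pressure: y_p = y_c + I_c/(y_c·A) = 7.4215 + 0.916701/(7.4215 × 4.5396) = 7.4215 + 0.0272094 = 7.44871 m along the plane.
Vertically, h_p = y_p·sinθ = 7.44871 × 0.770513 = 5.73933 m.

h_p = 5.739 m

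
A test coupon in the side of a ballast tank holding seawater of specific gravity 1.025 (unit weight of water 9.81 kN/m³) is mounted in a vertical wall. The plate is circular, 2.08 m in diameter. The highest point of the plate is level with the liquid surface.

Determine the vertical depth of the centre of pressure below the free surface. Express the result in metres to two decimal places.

γ = 1.025 × 9.81 = 10.05525 kN/m³.
The centroid is at the centre, 1.04 m below the top of the plate, so the centroid depth is h_c = 1.04 m.
A = π(1.04)² = 3.39795 m².
Resultant F = γ·h_c·A = 10.05525 × 1.04 × 3.39795 = 35.5339 kN.
I_c = πr⁴/4 = π × 1.04⁴/4 = 0.918805 m⁴.
Centre of pressure: y_p = y_c + I_c/(y_c·A) = 1.04 + 0.918805/(1.04 × 3.39795) = 1.04 + 0.26 = 1.3 m along the plane.

h_p = 1.30 m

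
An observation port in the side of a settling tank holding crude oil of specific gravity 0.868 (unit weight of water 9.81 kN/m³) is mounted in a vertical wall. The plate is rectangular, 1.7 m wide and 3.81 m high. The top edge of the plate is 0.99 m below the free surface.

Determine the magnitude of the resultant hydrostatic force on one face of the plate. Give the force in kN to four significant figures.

γ = 0.868 × 9.81 = 8.51508 kN/m³.
The centroid lies 3.81/2 = 1.905 m below the top edge, so the centroid depth is h_c = 0.99 + 1.905 = 2.895 m.
A = 1.7 × 3.81 = 6.477 m².
Resultant F = γ·h_c·A = 8.51508 × 2.895 × 6.477 = 159.666 kN.

F ≈ 159.7 kN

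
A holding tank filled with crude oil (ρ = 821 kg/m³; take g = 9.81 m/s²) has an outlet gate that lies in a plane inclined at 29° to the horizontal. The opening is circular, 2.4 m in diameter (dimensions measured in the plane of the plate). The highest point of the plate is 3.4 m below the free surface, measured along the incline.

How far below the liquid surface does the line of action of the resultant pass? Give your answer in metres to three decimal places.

γ = ρg = 821 × 9.81 / 1000 = 8.05401 kN/m³.
Let θ = 29° be the plate's angle to the horizontal; measure y along the incline from where the plane meets the free surface. Vertical depth h = y·sinθ with sinθ = 0.484810.
The centroid is at the centre, 1.2 m below the top of the plate, so y_c = 3.4 + 1.2 = 4.6 m and h_c = 4.6 × 0.484810 = 2.23013 m.
A = π(1.2)² = 4.52389 m².
Resultant F = γ·h_c·A = 8.05401 × 2.23013 × 4.52389 = 81.2558 kN.
I_c = πr⁴/4 = π × 1.2⁴/4 = 1.6286 m⁴.
Centre of pressure: y_p = y_c + I_c/(y_c·A) = 4.6 + 1.6286/(4.6 × 4.52389) = 4.6 + 0.0782609 = 4.67826 m along the plane.
Vertically, h_p = y_p·sinθ = 4.67826 × 0.484810 = 2.26807 m.

h_p = 2.268 m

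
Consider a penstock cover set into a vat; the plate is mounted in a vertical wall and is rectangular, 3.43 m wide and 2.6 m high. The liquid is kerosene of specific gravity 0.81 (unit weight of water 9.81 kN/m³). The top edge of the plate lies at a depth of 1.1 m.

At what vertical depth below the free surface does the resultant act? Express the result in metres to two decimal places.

h_p = 2.63 m

γ = 0.81 × 9.81 = 7.9461 kN/m³.
The centroid lies 2.6/2 = 1.3 m below the top edge, so the centroid depth is h_c = 1.1 + 1.3 = 2.4 m.
A = 3.43 × 2.6 = 8.918 m².
Resultant F = γ·h_c·A = 7.9461 × 2.4 × 8.918 = 170.072 kN.
I_c = b·h³/12 = 3.43 × 2.6³/12 = 5.02381 m⁴.
Centre of pressure: y_p = y_c + I_c/(y_c·A) = 2.4 + 5.02381/(2.4 × 8.918) = 2.4 + 0.234722 = 2.63472 m along the plane.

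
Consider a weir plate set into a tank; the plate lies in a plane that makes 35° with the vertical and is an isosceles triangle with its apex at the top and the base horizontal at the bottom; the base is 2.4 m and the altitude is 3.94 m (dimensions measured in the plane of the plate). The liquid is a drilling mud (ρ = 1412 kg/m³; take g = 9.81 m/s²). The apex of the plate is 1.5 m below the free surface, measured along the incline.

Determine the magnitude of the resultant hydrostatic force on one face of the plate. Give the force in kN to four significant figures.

γ = ρg = 1412 × 9.81 / 1000 = 13.85172 kN/m³.
The plate makes 35° with the vertical, i.e. θ = 90° − 35° = 55° to the horizontal. Measuring y along the incline from the free-surface line, vertical depth h = y·sinθ with sinθ = 0.819152.
With the apex up, the centroid sits 2h/3 = 2 × 3.94/3 = 2.62667 m below the apex, so y_c = 1.5 + 2.62667 = 4.12667 m and h_c = 4.12667 × 0.819152 = 3.38037 m.
A = ½ × 2.4 × 3.94 = 4.728 m².
Resultant F = γ·h_c·A = 13.85172 × 3.38037 × 4.728 = 221.384 kN.

F ≈ 221.4 kN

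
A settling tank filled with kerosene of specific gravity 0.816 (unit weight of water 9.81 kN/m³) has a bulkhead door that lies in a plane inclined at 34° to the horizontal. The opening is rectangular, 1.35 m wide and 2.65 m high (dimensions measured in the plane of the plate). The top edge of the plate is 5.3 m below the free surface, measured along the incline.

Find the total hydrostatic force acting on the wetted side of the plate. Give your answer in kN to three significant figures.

F ≈ 106 kN

γ = 0.816 × 9.81 = 8.00496 kN/m³.
Let θ = 34° be the plate's angle to the horizontal; measure y along the incline from where the plane meets the free surface. Vertical depth h = y·sinθ with sinθ = 0.559193.
The centroid lies 2.65/2 = 1.325 m below the top edge, so y_c = 5.3 + 1.325 = 6.625 m and h_c = 6.625 × 0.559193 = 3.70465 m.
A = 1.35 × 2.65 = 3.5775 m².
Resultant F = γ·h_c·A = 8.00496 × 3.70465 × 3.5775 = 106.093 kN.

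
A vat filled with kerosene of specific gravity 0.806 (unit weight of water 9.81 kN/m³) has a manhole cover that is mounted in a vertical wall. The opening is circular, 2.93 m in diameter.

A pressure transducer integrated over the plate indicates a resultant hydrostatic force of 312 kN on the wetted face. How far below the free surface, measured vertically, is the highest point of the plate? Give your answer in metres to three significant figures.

γ = 0.806 × 9.81 = 7.90686 kN/m³.
A = π(1.465)² = 6.74256 m².
From F = γ·h_c·A, the centroid depth is h_c = 312/(7.90686 × 6.74256) = 5.85229 m.
The centroid is at the centre, 1.465 m below the top of the plate, so the highest point sits at h_top = 5.85229 − 1.465 = 4.38729 m below the surface.

d_top ≈ 4.39 m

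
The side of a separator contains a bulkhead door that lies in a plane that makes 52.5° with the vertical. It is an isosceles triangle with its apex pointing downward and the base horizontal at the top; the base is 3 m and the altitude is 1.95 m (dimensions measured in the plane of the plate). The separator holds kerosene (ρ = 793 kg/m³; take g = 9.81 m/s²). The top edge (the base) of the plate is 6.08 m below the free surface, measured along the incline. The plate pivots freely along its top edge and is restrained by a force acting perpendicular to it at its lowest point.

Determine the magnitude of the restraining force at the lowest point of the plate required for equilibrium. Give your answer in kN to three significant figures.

P ≈ 32.6 kN

γ = ρg = 793 × 9.81 / 1000 = 7.77933 kN/m³.
The plate makes 52.5° with the vertical, i.e. θ = 90° − 52.5° = 37.5° to the horizontal. Measuring y along the incline from the free-surface line, vertical depth h = y·sinθ with sinθ = 0.608761.
With the apex down, the centroid sits h/3 = 1.95/3 = 0.65 m below the base (the top edge), so y_c = 6.08 + 0.65 = 6.73 m and h_c = 6.73 × 0.608761 = 4.09696 m.
A = ½ × 3 × 1.95 = 2.925 m².
Resultant F = γ·h_c·A = 7.77933 × 4.09696 × 2.925 = 93.2244 kN.
I_c = b·h³/36 = 3 × 1.95³/36 = 0.617906 m⁴.
Centre of pressure: y_p = y_c + I_c/(y_c·A) = 6.73 + 0.617906/(6.73 × 2.925) = 6.73 + 0.0313893 = 6.76139 m along the plane.
The resultant acts 0.65 + 0.0313893 = 0.681389 m (along the plate) below the hinge at the top edge, so the moment about the hinge is M = F × 0.681389 = 93.2244 × 0.681389 = 63.5221 kN·m.
A normal force at the bottom, 1.95 m from the hinge, must supply this moment: P = 63.5221/1.95 = 32.5754 kN.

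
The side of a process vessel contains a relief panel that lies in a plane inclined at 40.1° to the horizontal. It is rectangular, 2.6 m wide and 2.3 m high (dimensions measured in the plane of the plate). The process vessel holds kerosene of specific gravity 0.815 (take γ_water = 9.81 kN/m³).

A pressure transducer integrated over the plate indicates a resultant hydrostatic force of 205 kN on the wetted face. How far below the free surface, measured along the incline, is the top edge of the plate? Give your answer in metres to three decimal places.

y_top ≈ 5.507 m

γ = 0.815 × 9.81 = 7.99515 kN/m³.
A = 2.6 × 2.3 = 5.98 m².
From F = γ·h_c·A, the centroid depth is h_c = 205/(7.99515 × 5.98) = 4.28772 m.
Let θ = 40.1° be the plate's angle to the horizontal; measure y along the incline from where the plane meets the free surface. Vertical depth h = y·sinθ with sinθ = 0.644124.
Along the incline, y_c = h_c/sinθ = 4.28772/0.644124 = 6.65667 m.
The centroid lies 2.3/2 = 1.15 m below the top edge, so the top edge sits at y_top = 6.65667 − 1.15 = 5.50667 m along the incline.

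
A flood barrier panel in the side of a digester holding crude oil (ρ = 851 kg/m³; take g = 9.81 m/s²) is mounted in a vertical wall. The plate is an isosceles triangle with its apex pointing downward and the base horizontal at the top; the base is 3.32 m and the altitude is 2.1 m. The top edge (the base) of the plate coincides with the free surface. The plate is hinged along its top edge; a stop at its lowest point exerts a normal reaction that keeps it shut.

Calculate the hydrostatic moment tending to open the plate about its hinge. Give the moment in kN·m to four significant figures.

M ≈ 21.39 kN·m

γ = ρg = 851 × 9.81 / 1000 = 8.34831 kN/m³.
With the apex down, the centroid sits h/3 = 2.1/3 = 0.7 m below the base (the top edge), so the centroid depth is h_c = 0.7 m.
A = ½ × 3.32 × 2.1 = 3.486 m².
Resultant F = γ·h_c·A = 8.34831 × 0.7 × 3.486 = 20.3715 kN.
I_c = b·h³/36 = 3.32 × 2.1³/36 = 0.85407 m⁴.
Centre of pressure: y_p = y_c + I_c/(y_c·A) = 0.7 + 0.85407/(0.7 × 3.486) = 0.7 + 0.35 = 1.05 m along the plane.
The resultant acts 0.7 + 0.35 = 1.05 m (along the plate) below the hinge at the top edge, so the moment about the hinge is M = F × 1.05 = 20.3715 × 1.05 = 21.3901 kN·m.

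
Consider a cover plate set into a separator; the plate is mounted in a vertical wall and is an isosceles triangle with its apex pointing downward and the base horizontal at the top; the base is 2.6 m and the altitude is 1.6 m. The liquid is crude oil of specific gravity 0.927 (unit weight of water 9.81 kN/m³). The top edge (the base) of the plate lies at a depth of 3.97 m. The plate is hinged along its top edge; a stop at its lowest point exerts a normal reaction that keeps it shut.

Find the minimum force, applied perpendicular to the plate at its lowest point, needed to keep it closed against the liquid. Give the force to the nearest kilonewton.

γ = 0.927 × 9.81 = 9.09387 kN/m³.
With the apex down, the centroid sits h/3 = 1.6/3 = 0.533333 m below the base (the top edge), so the centroid depth is h_c = 3.97 + 0.533333 = 4.50333 m.
A = ½ × 2.6 × 1.6 = 2.08 m².
Resultant F = γ·h_c·A = 9.09387 × 4.50333 × 2.08 = 85.1816 kN.
I_c = b·h³/36 = 2.6 × 1.6³/36 = 0.295822 m⁴.
Centre of pressure: y_p = y_c + I_c/(y_c·A) = 4.50333 + 0.295822/(4.50333 × 2.08) = 4.50333 + 0.0315815 = 4.53491 m along the plane.
The resultant acts 0.533333 + 0.0315815 = 0.564914 m (along the plate) below the hinge at the top edge, so the moment about the hinge is M = F × 0.564914 = 85.1816 × 0.564914 = 48.1203 kN·m.
A normal force at the bottom, 1.6 m from the hinge, must supply this moment: P = 48.1203/1.6 = 30.0752 kN.

P ≈ 30 kN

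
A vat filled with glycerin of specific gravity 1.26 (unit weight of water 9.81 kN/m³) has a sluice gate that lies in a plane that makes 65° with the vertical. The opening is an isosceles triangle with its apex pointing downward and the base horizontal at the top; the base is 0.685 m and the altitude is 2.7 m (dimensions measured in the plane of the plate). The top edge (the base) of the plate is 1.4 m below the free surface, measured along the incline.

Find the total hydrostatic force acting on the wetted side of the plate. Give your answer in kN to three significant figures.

F ≈ 11.1 kN

γ = 1.26 × 9.81 = 12.3606 kN/m³.
The plate makes 65° with the vertical, i.e. θ = 90° − 65° = 25° to the horizontal. Measuring y along the incline from the free-surface line, vertical depth h = y·sinθ with sinθ = 0.422618.
With the apex down, the centroid sits h/3 = 2.7/3 = 0.9 m below the base (the top edge), so y_c = 1.4 + 0.9 = 2.3 m and h_c = 2.3 × 0.422618 = 0.972021 m.
A = ½ × 0.685 × 2.7 = 0.92475 m².
Resultant F = γ·h_c·A = 12.3606 × 0.972021 × 0.92475 = 11.1107 kN.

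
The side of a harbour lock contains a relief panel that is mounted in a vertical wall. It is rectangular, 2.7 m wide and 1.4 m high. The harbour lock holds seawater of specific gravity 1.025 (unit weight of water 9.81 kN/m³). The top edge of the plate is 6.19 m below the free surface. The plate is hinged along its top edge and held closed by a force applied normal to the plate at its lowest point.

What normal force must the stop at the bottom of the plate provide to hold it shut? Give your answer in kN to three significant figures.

P ≈ 135 kN

γ = 1.025 × 9.81 = 10.05525 kN/m³.
The centroid lies 1.4/2 = 0.7 m below the top edge, so the centroid depth is h_c = 6.19 + 0.7 = 6.89 m.
A = 2.7 × 1.4 = 3.78 m².
Resultant F = γ·h_c·A = 10.05525 × 6.89 × 3.78 = 261.881 kN.
I_c = b·h³/12 = 2.7 × 1.4³/12 = 0.6174 m⁴.
Centre of pressure: y_p = y_c + I_c/(y_c·A) = 6.89 + 0.6174/(6.89 × 3.78) = 6.89 + 0.0237059 = 6.91371 m along the plane.
The resultant acts 0.7 + 0.0237059 = 0.723706 m (along the plate) below the hinge at the top edge, so the moment about the hinge is M = F × 0.723706 = 261.881 × 0.723706 = 189.525 kN·m.
A normal force at the bottom, 1.4 m from the hinge, must supply this moment: P = 189.525/1.4 = 135.375 kN.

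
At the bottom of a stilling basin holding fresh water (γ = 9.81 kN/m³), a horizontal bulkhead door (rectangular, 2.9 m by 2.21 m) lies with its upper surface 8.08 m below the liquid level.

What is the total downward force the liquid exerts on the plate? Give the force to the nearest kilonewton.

γ = 9.81 kN/m³.
The plate is horizontal, so pressure is uniform at p = γ·h = 9.81 × 8.08 = 79.2648 kN/m².
A = 2.9 × 2.21 = 6.409 m².
F = p·A = 79.2648 × 6.409 = 508.008 kN.

F ≈ 508 kN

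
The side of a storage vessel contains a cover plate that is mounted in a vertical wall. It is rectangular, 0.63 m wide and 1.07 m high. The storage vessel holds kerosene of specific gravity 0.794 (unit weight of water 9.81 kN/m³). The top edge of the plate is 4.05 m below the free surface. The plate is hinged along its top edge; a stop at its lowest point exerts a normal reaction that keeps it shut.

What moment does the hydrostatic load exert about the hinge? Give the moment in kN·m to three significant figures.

M ≈ 13.4 kN·m

γ = 0.794 × 9.81 = 7.78914 kN/m³.
The centroid lies 1.07/2 = 0.535 m below the top edge, so the centroid depth is h_c = 4.05 + 0.535 = 4.585 m.
A = 0.63 × 1.07 = 0.6741 m².
Resultant F = γ·h_c·A = 7.78914 × 4.585 × 0.6741 = 24.0743 kN.
I_c = b·h³/12 = 0.63 × 1.07³/12 = 0.0643148 m⁴.
Centre of pressure: y_p = y_c + I_c/(y_c·A) = 4.585 + 0.0643148/(4.585 × 0.6741) = 4.585 + 0.0208088 = 4.60581 m along the plane.
The resultant acts 0.535 + 0.0208088 = 0.555809 m (along the plate) below the hinge at the top edge, so the moment about the hinge is M = F × 0.555809 = 24.0743 × 0.555809 = 13.3807 kN·m.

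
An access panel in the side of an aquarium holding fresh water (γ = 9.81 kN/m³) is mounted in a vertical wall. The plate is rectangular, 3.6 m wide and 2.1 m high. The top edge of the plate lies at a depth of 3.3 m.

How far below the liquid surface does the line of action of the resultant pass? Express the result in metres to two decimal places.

h_p = 4.43 m

γ = 9.81 kN/m³.
The centroid lies 2.1/2 = 1.05 m below the top edge, so the centroid depth is h_c = 3.3 + 1.05 = 4.35 m.
A = 3.6 × 2.1 = 7.56 m².
Resultant F = γ·h_c·A = 9.81 × 4.35 × 7.56 = 322.612 kN.
I_c = b·h³/12 = 3.6 × 2.1³/12 = 2.7783 m⁴.
Centre of pressure: y_p = y_c + I_c/(y_c·A) = 4.35 + 2.7783/(4.35 × 7.56) = 4.35 + 0.0844828 = 4.43448 m along the plane.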